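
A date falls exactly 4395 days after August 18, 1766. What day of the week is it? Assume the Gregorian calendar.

Aug 18, 1766 is a Monday.
4395 mod 7 = 6, so 4395 days after a Monday is Monday + 6 = Sunday.

Sunday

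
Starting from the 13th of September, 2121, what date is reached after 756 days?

October 9, 2123

+365 (one year) → Sep 13, 2122 (391 left).
Sep has 30 days: +18 → Oct 1, 2122 (373 left).
Oct has 31 days: +31 → Nov 1, 2122 (342 left).
Nov has 30 days: +30 → Dec 1, 2122 (312 left).
Dec has 31 days: +31 → Jan 1, 2123 (281 left).
Jan has 31 days: +31 → Feb 1, 2123 (250 left).
Feb has 28 days: +28 → Mar 1, 2123 (222 left).
Mar has 31 days: +31 → Apr 1, 2123 (191 left).
Apr has 30 days: +30 → May 1, 2123 (161 left).
May has 31 days: +31 → Jun 1, 2123 (130 left).
Jun has 30 days: +30 → Jul 1, 2123 (100 left).
Jul has 31 days: +31 → Aug 1, 2123 (69 left).
Aug has 31 days: +31 → Sep 1, 2123 (38 left).
Sep has 30 days: +30 → Oct 1, 2123 (8 left).
+8 → Oct 9, 2123.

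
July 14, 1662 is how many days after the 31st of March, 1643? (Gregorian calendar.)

Mar 31, 1643 → Mar 31, 1644: 366 days (Feb 29, 1644 is in that span).
Mar 31, 1644 → Mar 31, 1645: 365 days.
Mar 31, 1645 → Mar 31, 1646: 365 days.
Mar 31, 1646 → Mar 31, 1647: 365 days.
Mar 31, 1647 → Mar 31, 1648: 366 days (Feb 29, 1648 is in that span).
Mar 31, 1648 → Mar 31, 1649: 365 days.
Mar 31, 1649 → Mar 31, 1650: 365 days.
Mar 31, 1650 → Mar 31, 1651: 365 days.
Mar 31, 1651 → Mar 31, 1652: 366 days (Feb 29, 1652 is in that span).
Mar 31, 1652 → Mar 31, 1653: 365 days.
Mar 31, 1653 → Mar 31, 1654: 365 days.
Mar 31, 1654 → Mar 31, 1655: 365 days.
Mar 31, 1655 → Mar 31, 1656: 366 days (Feb 29, 1656 is in that span).
Mar 31, 1656 → Mar 31, 1657: 365 days.
Mar 31, 1657 → Mar 31, 1658: 365 days.
Mar 31, 1658 → Mar 31, 1659: 365 days.
Mar 31, 1659 → Mar 31, 1660: 366 days (Feb 29, 1660 is in that span).
Mar 31, 1660 → Mar 31, 1661: 365 days.
Mar 31, 1661 → Mar 31, 1662: 365 days.
Mar 31, 1662 → Apr 30, 1662: 30 days (March has 31).
Apr 30, 1662 → May 30, 1662: 30 days (April has 30).
May 30, 1662 → Jun 30, 1662: 31 days (May has 31).
Jun 30, 1662 → Jul 14, 1662: 14 days.
Total: 7045 days.

7045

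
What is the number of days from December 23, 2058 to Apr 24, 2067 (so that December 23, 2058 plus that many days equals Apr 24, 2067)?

Dec 23, 2058 → Dec 23, 2059: 365 days.
Dec 23, 2059 → Dec 23, 2060: 366 days (Feb 29, 2060 is in that span).
Dec 23, 2060 → Dec 23, 2061: 365 days.
Dec 23, 2061 → Dec 23, 2062: 365 days.
Dec 23, 2062 → Dec 23, 2063: 365 days.
Dec 23, 2063 → Dec 23, 2064: 366 days (Feb 29, 2064 is in that span).
Dec 23, 2064 → Dec 23, 2065: 365 days.
Dec 23, 2065 → Dec 23, 2066: 365 days.
Dec 23, 2066 → Jan 23, 2067: 31 days (December has 31).
Jan 23, 2067 → Feb 23, 2067: 31 days (January has 31).
Feb 23, 2067 → Mar 23, 2067: 28 days (February has 28).
Mar 23, 2067 → Apr 23, 2067: 31 days (March has 31).
Apr 23, 2067 → Apr 24, 2067: 1 days.
Total: 3044 days.

3044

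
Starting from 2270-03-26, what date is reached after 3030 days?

+365 (one year) → Mar 26, 2271 (2665 left).
+366 (one year; includes Feb 29, 2272) → Mar 26, 2272 (2299 left).
+365 (one year) → Mar 26, 2273 (1934 left).
+365 (one year) → Mar 26, 2274 (1569 left).
+365 (one year) → Mar 26, 2275 (1204 left).
+366 (one year; includes Feb 29, 2276) → Mar 26, 2276 (838 left).
+365 (one year) → Mar 26, 2277 (473 left).
+365 (one year) → Mar 26, 2278 (108 left).
Mar has 31 days: +6 → Apr 1, 2278 (102 left).
Apr has 30 days: +30 → May 1, 2278 (72 left).
May has 31 days: +31 → Jun 1, 2278 (41 left).
Jun has 30 days: +30 → Jul 1, 2278 (11 left).
+11 → Jul 12, 2278.

July 12, 2278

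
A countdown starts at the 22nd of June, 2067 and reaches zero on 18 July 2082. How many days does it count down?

5505

Jun 22, 2067 → Jun 22, 2068: 366 days (Feb 29, 2068 is in that span).
Jun 22, 2068 → Jun 22, 2069: 365 days.
Jun 22, 2069 → Jun 22, 2070: 365 days.
Jun 22, 2070 → Jun 22, 2071: 365 days.
Jun 22, 2071 → Jun 22, 2072: 366 days (Feb 29, 2072 is in that span).
Jun 22, 2072 → Jun 22, 2073: 365 days.
Jun 22, 2073 → Jun 22, 2074: 365 days.
Jun 22, 2074 → Jun 22, 2075: 365 days.
Jun 22, 2075 → Jun 22, 2076: 366 days (Feb 29, 2076 is in that span).
Jun 22, 2076 → Jun 22, 2077: 365 days.
Jun 22, 2077 → Jun 22, 2078: 365 days.
Jun 22, 2078 → Jun 22, 2079: 365 days.
Jun 22, 2079 → Jun 22, 2080: 366 days (Feb 29, 2080 is in that span).
Jun 22, 2080 → Jun 22, 2081: 365 days.
Jun 22, 2081 → Jul 22, 2081: 30 days (June has 30).
Jul 22, 2081 → Aug 22, 2081: 31 days (July has 31).
Aug 22, 2081 → Sep 22, 2081: 31 days (August has 31).
Sep 22, 2081 → Oct 22, 2081: 30 days (September has 30).
Oct 22, 2081 → Nov 22, 2081: 31 days (October has 31).
Nov 22, 2081 → Dec 22, 2081: 30 days (November has 30).
Dec 22, 2081 → Jan 22, 2082: 31 days (December has 31).
Jan 22, 2082 → Feb 22, 2082: 31 days (January has 31).
Feb 22, 2082 → Mar 22, 2082: 28 days (February has 28).
Mar 22, 2082 → Apr 22, 2082: 31 days (March has 31).
Apr 22, 2082 → May 22, 2082: 30 days (April has 30).
May 22, 2082 → Jun 22, 2082: 31 days (May has 31).
Jun 22, 2082 → Jul 18, 2082: 26 days.
Total: 5505 days.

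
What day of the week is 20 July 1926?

Doomsday rule: the anchor day for the 1900s is Wednesday. For year 26: 26÷12 = 2 r 2, and 2÷4 = 0, so 2+2+0 = 4.
Wednesday + 4 ≡ Sunday — that's 1926's doomsday.
In July the doomsday date is Jul 11.
Jul 20 is 9 days after Jul 11; 9 mod 7 = 2, so Sunday + 2 = Tuesday.

Tuesday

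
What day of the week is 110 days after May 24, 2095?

May 24, 2095 is a Tuesday.
110 mod 7 = 5, so 110 days after a Tuesday is Tuesday + 5 = Sunday.

Sunday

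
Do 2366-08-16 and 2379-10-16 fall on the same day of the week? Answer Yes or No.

From Aug 16, 2366 to Oct 16, 2379 is 4809 days.
4809 mod 7 = 0, so they are the same weekday.
(Aug 16, 2366 is a Tuesday; Oct 16, 2379 is a Tuesday.)

Yes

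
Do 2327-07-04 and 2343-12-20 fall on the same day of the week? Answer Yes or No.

Yes

From Jul 4, 2327 to Dec 20, 2343 is 6013 days.
6013 mod 7 = 0, so they are the same weekday.
(Jul 4, 2327 is a Monday; Dec 20, 2343 is a Monday.)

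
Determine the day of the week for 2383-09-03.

Saturday

Doomsday rule: the anchor day for the 2300s is Wednesday. For year 83: 83÷12 = 6 r 11, and 11÷4 = 2, so 6+11+2 = 19.
Wednesday + 19 ≡ Monday — that's 2383's doomsday.
In September the doomsday date is Sep 5.
Sep 3 is 2 days before Sep 5; 2 mod 7 = 2, so Monday − 2 = Saturday.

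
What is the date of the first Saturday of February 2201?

February 1, 2201 is a Sunday.
The first Saturday is therefore February 7 (6 days later).

February 7, 2201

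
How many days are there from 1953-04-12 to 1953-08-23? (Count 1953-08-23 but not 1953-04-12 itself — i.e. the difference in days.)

Apr 12, 1953 → May 12, 1953: 30 days (April has 30).
May 12, 1953 → Jun 12, 1953: 31 days (May has 31).
Jun 12, 1953 → Jul 12, 1953: 30 days (June has 30).
Jul 12, 1953 → Aug 12, 1953: 31 days (July has 31).
Aug 12, 1953 → Aug 23, 1953: 11 days.
Total: 133 days.

133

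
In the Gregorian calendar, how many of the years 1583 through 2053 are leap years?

Multiples of 4 in [1583,2053]: 118.
Of those, multiples of 100: 5 (not leap unless ÷400).
Multiples of 400: 2.
Leap years = 118 − 5 + 2 = 115.

115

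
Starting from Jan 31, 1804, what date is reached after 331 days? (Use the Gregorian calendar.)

December 27, 1804

Jan has 31 days: +1 → Feb 1, 1804 (330 left).
Feb has 29 days: +29 → Mar 1, 1804 (301 left).
Mar has 31 days: +31 → Apr 1, 1804 (270 left).
Apr has 30 days: +30 → May 1, 1804 (240 left).
May has 31 days: +31 → Jun 1, 1804 (209 left).
Jun has 30 days: +30 → Jul 1, 1804 (179 left).
Jul has 31 days: +31 → Aug 1, 1804 (148 left).
Aug has 31 days: +31 → Sep 1, 1804 (117 left).
Sep has 30 days: +30 → Oct 1, 1804 (87 left).
Oct has 31 days: +31 → Nov 1, 1804 (56 left).
Nov has 30 days: +30 → Dec 1, 1804 (26 left).
+26 → Dec 27, 1804.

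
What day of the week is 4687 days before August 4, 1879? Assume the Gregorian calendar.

Thursday

First find the weekday of Aug 4, 1879. Doomsday rule: the anchor day for the 1800s is Friday. For year 79: 79÷12 = 6 r 7, and 7÷4 = 1, so 6+7+1 = 14.
Friday + 14 ≡ Friday — that's 1879's doomsday.
In August the doomsday date is Aug 8.
Aug 4 is 4 days before Aug 8; 4 mod 7 = 4, so Friday − 4 = Monday.
4687 mod 7 = 4, so 4687 days before a Monday is Monday − 4 = Thursday.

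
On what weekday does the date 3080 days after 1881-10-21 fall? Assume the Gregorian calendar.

Oct 21, 1881 is a Friday.
3080 mod 7 = 0, so 3080 days after a Friday is Friday + 0 = Friday.

Friday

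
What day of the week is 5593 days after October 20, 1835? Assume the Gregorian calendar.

First find the weekday of Oct 20, 1835. Doomsday rule: the anchor day for the 1800s is Friday. For year 35: 35÷12 = 2 r 11, and 11÷4 = 2, so 2+11+2 = 15.
Friday + 15 ≡ Saturday — that's 1835's doomsday.
In October the doomsday date is Oct 10.
Oct 20 is 10 days after Oct 10; 10 mod 7 = 3, so Saturday + 3 = Tuesday.
5593 mod 7 = 0, so 5593 days after a Tuesday is Tuesday + 0 = Tuesday.

Tuesday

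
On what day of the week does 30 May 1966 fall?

Monday

Doomsday rule: the anchor day for the 1900s is Wednesday. For year 66: 66÷12 = 5 r 6, and 6÷4 = 1, so 5+6+1 = 12.
Wednesday + 12 ≡ Monday — that's 1966's doomsday.
In May the doomsday date is May 9.
May 30 is 21 days after May 9; 21 mod 7 = 0, so Monday + 0 = Monday.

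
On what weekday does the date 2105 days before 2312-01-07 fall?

Tuesday

First find the weekday of Jan 7, 2312. Doomsday rule: the anchor day for the 2300s is Wednesday. For year 12: 12÷12 = 1 r 0, and 0÷4 = 0, so 1+0+0 = 1.
Wednesday + 1 ≡ Thursday — that's 2312's doomsday.
In January the doomsday date is Jan 4 (2312 is a leap year (divisible by 4)).
Jan 7 is 3 days after Jan 4; 3 mod 7 = 3, so Thursday + 3 = Sunday.
2105 mod 7 = 5, so 2105 days before a Sunday is Sunday − 5 = Tuesday.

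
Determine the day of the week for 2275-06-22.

Doomsday rule: the anchor day for the 2200s is Friday. For year 75: 75÷12 = 6 r 3, and 3÷4 = 0, so 6+3+0 = 9.
Friday + 9 ≡ Sunday — that's 2275's doomsday.
In June the doomsday date is Jun 6.
Jun 22 is 16 days after Jun 6; 16 mod 7 = 2, so Sunday + 2 = Tuesday.

Tuesday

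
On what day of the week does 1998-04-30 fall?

Doomsday rule: the anchor day for the 1900s is Wednesday. For year 98: 98÷12 = 8 r 2, and 2÷4 = 0, so 8+2+0 = 10.
Wednesday + 10 ≡ Saturday — that's 1998's doomsday.
In April the doomsday date is Apr 4.
Apr 30 is 26 days after Apr 4; 26 mod 7 = 5, so Saturday + 5 = Thursday.

Thursday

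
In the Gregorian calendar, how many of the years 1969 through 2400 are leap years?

Multiples of 4 in [1969,2400]: 108.
Of those, multiples of 100: 5 (not leap unless ÷400).
Multiples of 400: 2.
Leap years = 108 − 5 + 2 = 105.

105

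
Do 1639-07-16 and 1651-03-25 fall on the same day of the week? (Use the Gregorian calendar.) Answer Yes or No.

From Jul 16, 1639 to Mar 25, 1651 is 4270 days.
4270 mod 7 = 0, so they are the same weekday.
(Jul 16, 1639 is a Saturday; Mar 25, 1651 is a Saturday.)

Yes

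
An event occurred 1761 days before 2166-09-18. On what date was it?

−365 (one year) → Sep 18, 2165 (1396 left).
−365 (one year) → Sep 18, 2164 (1031 left).
−366 (one year; includes Feb 29, 2164) → Sep 18, 2163 (665 left).
−365 (one year) → Sep 18, 2162 (300 left).
−18 → Aug 31, 2162 (end of Aug, 31 days; 282 left).
−31 → Jul 31, 2162 (end of Jul, 31 days; 251 left).
−31 → Jun 30, 2162 (end of Jun, 30 days; 220 left).
−30 → May 31, 2162 (end of May, 31 days; 190 left).
−31 → Apr 30, 2162 (end of Apr, 30 days; 159 left).
−30 → Mar 31, 2162 (end of Mar, 31 days; 129 left).
−31 → Feb 28, 2162 (end of Feb, 28 days; 98 left).
−28 → Jan 31, 2162 (end of Jan, 31 days; 70 left).
−31 → Dec 31, 2161 (end of Dec, 31 days; 39 left).
−31 → Nov 30, 2161 (end of Nov, 30 days; 8 left).
−8 → Nov 22, 2161.

November 22, 2161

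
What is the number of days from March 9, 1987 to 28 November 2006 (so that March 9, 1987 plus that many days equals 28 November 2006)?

7204

Mar 9, 1987 → Mar 9, 1988: 366 days (Feb 29, 1988 is in that span).
Mar 9, 1988 → Mar 9, 1989: 365 days.
Mar 9, 1989 → Mar 9, 1990: 365 days.
Mar 9, 1990 → Mar 9, 1991: 365 days.
Mar 9, 1991 → Mar 9, 1992: 366 days (Feb 29, 1992 is in that span).
Mar 9, 1992 → Mar 9, 1993: 365 days.
Mar 9, 1993 → Mar 9, 1994: 365 days.
Mar 9, 1994 → Mar 9, 1995: 365 days.
Mar 9, 1995 → Mar 9, 1996: 366 days (Feb 29, 1996 is in that span).
Mar 9, 1996 → Mar 9, 1997: 365 days.
Mar 9, 1997 → Mar 9, 1998: 365 days.
Mar 9, 1998 → Mar 9, 1999: 365 days.
Mar 9, 1999 → Mar 9, 2000: 366 days (Feb 29, 2000 is in that span).
Mar 9, 2000 → Mar 9, 2001: 365 days.
Mar 9, 2001 → Mar 9, 2002: 365 days.
Mar 9, 2002 → Mar 9, 2003: 365 days.
Mar 9, 2003 → Mar 9, 2004: 366 days (Feb 29, 2004 is in that span).
Mar 9, 2004 → Mar 9, 2005: 365 days.
Mar 9, 2005 → Mar 9, 2006: 365 days.
Mar 9, 2006 → Apr 9, 2006: 31 days (March has 31).
Apr 9, 2006 → May 9, 2006: 30 days (April has 30).
May 9, 2006 → Jun 9, 2006: 31 days (May has 31).
Jun 9, 2006 → Jul 9, 2006: 30 days (June has 30).
Jul 9, 2006 → Aug 9, 2006: 31 days (July has 31).
Aug 9, 2006 → Sep 9, 2006: 31 days (August has 31).
Sep 9, 2006 → Oct 9, 2006: 30 days (September has 30).
Oct 9, 2006 → Nov 9, 2006: 31 days (October has 31).
Nov 9, 2006 → Nov 28, 2006: 19 days.
Total: 7204 days.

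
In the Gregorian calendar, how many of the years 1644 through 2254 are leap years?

148

Multiples of 4 in [1644,2254]: 153.
Of those, multiples of 100: 6 (not leap unless ÷400).
Multiples of 400: 1.
Leap years = 153 − 6 + 1 = 148.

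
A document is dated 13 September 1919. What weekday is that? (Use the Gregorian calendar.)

Saturday

Doomsday rule: the anchor day for the 1900s is Wednesday. For year 19: 19÷12 = 1 r 7, and 7÷4 = 1, so 1+7+1 = 9.
Wednesday + 9 ≡ Friday — that's 1919's doomsday.
In September the doomsday date is Sep 5.
Sep 13 is 8 days after Sep 5; 8 mod 7 = 1, so Friday + 1 = Saturday.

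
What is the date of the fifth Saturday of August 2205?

August 31, 2205

August 1, 2205 is a Thursday.
The first Saturday is therefore August 3 (2 days later).
The fifth Saturday is 3 + 4×7 = August 31.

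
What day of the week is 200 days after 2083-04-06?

Apr 6, 2083 is a Tuesday.
200 mod 7 = 4, so 200 days after a Tuesday is Tuesday + 4 = Saturday.

Saturday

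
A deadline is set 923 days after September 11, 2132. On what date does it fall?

+365 (one year) → Sep 11, 2133 (558 left).
+365 (one year) → Sep 11, 2134 (193 left).
Sep has 30 days: +20 → Oct 1, 2134 (173 left).
Oct has 31 days: +31 → Nov 1, 2134 (142 left).
Nov has 30 days: +30 → Dec 1, 2134 (112 left).
Dec has 31 days: +31 → Jan 1, 2135 (81 left).
Jan has 31 days: +31 → Feb 1, 2135 (50 left).
Feb has 28 days: +28 → Mar 1, 2135 (22 left).
+22 → Mar 23, 2135.

March 23, 2135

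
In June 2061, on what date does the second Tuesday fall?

June 14, 2061

June 1, 2061 is a Wednesday.
The first Tuesday is therefore June 7 (6 days later).
The second Tuesday is 7 + 1×7 = June 14.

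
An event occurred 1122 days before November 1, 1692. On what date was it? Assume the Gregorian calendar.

−366 (one year; includes Feb 29, 1692) → Nov 1, 1691 (756 left).
−365 (one year) → Nov 1, 1690 (391 left).
−1 → Oct 31, 1690 (end of Oct, 31 days; 390 left).
−31 → Sep 30, 1690 (end of Sep, 30 days; 359 left).
−30 → Aug 31, 1690 (end of Aug, 31 days; 329 left).
−31 → Jul 31, 1690 (end of Jul, 31 days; 298 left).
−31 → Jun 30, 1690 (end of Jun, 30 days; 267 left).
−30 → May 31, 1690 (end of May, 31 days; 237 left).
−31 → Apr 30, 1690 (end of Apr, 30 days; 206 left).
−30 → Mar 31, 1690 (end of Mar, 31 days; 176 left).
−31 → Feb 28, 1690 (end of Feb, 28 days; 145 left).
−28 → Jan 31, 1690 (end of Jan, 31 days; 117 left).
−31 → Dec 31, 1689 (end of Dec, 31 days; 86 left).
−31 → Nov 30, 1689 (end of Nov, 30 days; 55 left).
−30 → Oct 31, 1689 (end of Oct, 31 days; 25 left).
−25 → Oct 6, 1689.

October 6, 1689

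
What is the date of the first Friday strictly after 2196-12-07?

Dec 7, 2196 is a Wednesday.
From Wednesday to the next Friday is 2 days.
Dec 7, 2196 + 2 = Dec 9, 2196.

December 9, 2196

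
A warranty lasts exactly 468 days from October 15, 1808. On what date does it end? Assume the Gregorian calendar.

+365 (one year) → Oct 15, 1809 (103 left).
Oct has 31 days: +17 → Nov 1, 1809 (86 left).
Nov has 30 days: +30 → Dec 1, 1809 (56 left).
Dec has 31 days: +31 → Jan 1, 1810 (25 left).
+25 → Jan 26, 1810.

January 26, 1810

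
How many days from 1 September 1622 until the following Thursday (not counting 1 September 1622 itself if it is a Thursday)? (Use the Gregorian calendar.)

Sep 1, 1622 is a Thursday.
From Thursday to the next Thursday is 7 days.

7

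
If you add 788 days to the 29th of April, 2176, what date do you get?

June 26, 2178

+365 (one year) → Apr 29, 2177 (423 left).
+365 (one year) → Apr 29, 2178 (58 left).
Apr has 30 days: +2 → May 1, 2178 (56 left).
May has 31 days: +31 → Jun 1, 2178 (25 left).
+25 → Jun 26, 2178.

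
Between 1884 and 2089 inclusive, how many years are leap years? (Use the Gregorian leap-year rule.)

Multiples of 4 in [1884,2089]: 52.
Of those, multiples of 100: 2 (not leap unless ÷400).
Multiples of 400: 1.
Leap years = 52 − 2 + 1 = 51.

51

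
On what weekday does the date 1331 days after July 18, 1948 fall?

Monday

First find the weekday of Jul 18, 1948. Doomsday rule: the anchor day for the 1900s is Wednesday. For year 48: 48÷12 = 4 r 0, and 0÷4 = 0, so 4+0+0 = 4.
Wednesday + 4 ≡ Sunday — that's 1948's doomsday.
In July the doomsday date is Jul 11.
Jul 18 is 7 days after Jul 11; 7 mod 7 = 0, so Sunday + 0 = Sunday.
1331 mod 7 = 1, so 1331 days after a Sunday is Sunday + 1 = Monday.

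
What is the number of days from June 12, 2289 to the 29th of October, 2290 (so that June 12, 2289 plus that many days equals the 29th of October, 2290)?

Jun 12, 2289 → Jun 12, 2290: 365 days.
Jun 12, 2290 → Jul 12, 2290: 30 days (June has 30).
Jul 12, 2290 → Aug 12, 2290: 31 days (July has 31).
Aug 12, 2290 → Sep 12, 2290: 31 days (August has 31).
Sep 12, 2290 → Oct 12, 2290: 30 days (September has 30).
Oct 12, 2290 → Oct 29, 2290: 17 days.
Total: 504 days.

504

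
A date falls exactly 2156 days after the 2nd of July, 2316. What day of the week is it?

Sunday

First find the weekday of Jul 2, 2316. Doomsday rule: the anchor day for the 2300s is Wednesday. For year 16: 16÷12 = 1 r 4, and 4÷4 = 1, so 1+4+1 = 6.
Wednesday + 6 ≡ Tuesday — that's 2316's doomsday.
In July the doomsday date is Jul 11.
Jul 2 is 9 days before Jul 11; 9 mod 7 = 2, so Tuesday − 2 = Sunday.
2156 mod 7 = 0, so 2156 days after a Sunday is Sunday + 0 = Sunday.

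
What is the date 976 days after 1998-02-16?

October 19, 2000

+365 (one year) → Feb 16, 1999 (611 left).
+365 (one year) → Feb 16, 2000 (246 left).
Feb has 29 days: +14 → Mar 1, 2000 (232 left).
Mar has 31 days: +31 → Apr 1, 2000 (201 left).
Apr has 30 days: +30 → May 1, 2000 (171 left).
May has 31 days: +31 → Jun 1, 2000 (140 left).
Jun has 30 days: +30 → Jul 1, 2000 (110 left).
Jul has 31 days: +31 → Aug 1, 2000 (79 left).
Aug has 31 days: +31 → Sep 1, 2000 (48 left).
Sep has 30 days: +30 → Oct 1, 2000 (18 left).
+18 → Oct 19, 2000.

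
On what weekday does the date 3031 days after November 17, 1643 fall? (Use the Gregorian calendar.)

Tuesday

First find the weekday of Nov 17, 1643. Doomsday rule: the anchor day for the 1600s is Tuesday. For year 43: 43÷12 = 3 r 7, and 7÷4 = 1, so 3+7+1 = 11.
Tuesday + 11 ≡ Saturday — that's 1643's doomsday.
In November the doomsday date is Nov 7.
Nov 17 is 10 days after Nov 7; 10 mod 7 = 3, so Saturday + 3 = Tuesday.
3031 mod 7 = 0, so 3031 days after a Tuesday is Tuesday + 0 = Tuesday.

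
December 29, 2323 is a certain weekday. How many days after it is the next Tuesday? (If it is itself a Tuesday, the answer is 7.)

Dec 29, 2323 is a Saturday.
From Saturday to the next Tuesday is 3 days.

3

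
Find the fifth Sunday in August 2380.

August 31, 2380

August 1, 2380 is a Friday.
The first Sunday is therefore August 3 (2 days later).
The fifth Sunday is 3 + 4×7 = August 31.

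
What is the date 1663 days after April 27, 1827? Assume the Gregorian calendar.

November 15, 1831

+366 (one year; includes Feb 29, 1828) → Apr 27, 1828 (1297 left).
+365 (one year) → Apr 27, 1829 (932 left).
+365 (one year) → Apr 27, 1830 (567 left).
+365 (one year) → Apr 27, 1831 (202 left).
Apr has 30 days: +4 → May 1, 1831 (198 left).
May has 31 days: +31 → Jun 1, 1831 (167 left).
Jun has 30 days: +30 → Jul 1, 1831 (137 left).
Jul has 31 days: +31 → Aug 1, 1831 (106 left).
Aug has 31 days: +31 → Sep 1, 1831 (75 left).
Sep has 30 days: +30 → Oct 1, 1831 (45 left).
Oct has 31 days: +31 → Nov 1, 1831 (14 left).
+14 → Nov 15, 1831.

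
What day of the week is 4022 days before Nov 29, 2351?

Sunday

Nov 29, 2351 is a Thursday.
4022 mod 7 = 4, so 4022 days before a Thursday is Thursday − 4 = Sunday.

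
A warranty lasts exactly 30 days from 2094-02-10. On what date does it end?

Feb has 28 days: +19 → Mar 1, 2094 (11 left).
+11 → Mar 12, 2094.

March 12, 2094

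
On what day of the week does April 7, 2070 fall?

Monday

January 1, 2070 is a Wednesday.
Jan 1, 2070 → Feb 1, 2070: 31 days (January has 31).
Feb 1, 2070 → Mar 1, 2070: 28 days (February has 28).
Mar 1, 2070 → Apr 1, 2070: 31 days (March has 31).
Apr 1, 2070 → Apr 7, 2070: 6 days.
Total: 96 days.
96 mod 7 = 5, so Wednesday + 5 = Monday.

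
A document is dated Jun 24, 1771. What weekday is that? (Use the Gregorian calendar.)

Doomsday rule: the anchor day for the 1700s is Sunday. For year 71: 71÷12 = 5 r 11, and 11÷4 = 2, so 5+11+2 = 18.
Sunday + 18 ≡ Thursday — that's 1771's doomsday.
In June the doomsday date is Jun 6.
Jun 24 is 18 days after Jun 6; 18 mod 7 = 4, so Thursday + 4 = Monday.

Monday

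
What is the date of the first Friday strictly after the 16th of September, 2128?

Sep 16, 2128 is a Thursday.
From Thursday to the next Friday is 1 day.
Sep 16, 2128 + 1 = Sep 17, 2128.

September 17, 2128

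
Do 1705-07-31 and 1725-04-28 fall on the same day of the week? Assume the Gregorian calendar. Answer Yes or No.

From Jul 31, 1705 to Apr 28, 1725 is 7211 days.
7211 mod 7 = 1, so they are different weekdays.
(Jul 31, 1705 is a Friday; Apr 28, 1725 is a Saturday.)

No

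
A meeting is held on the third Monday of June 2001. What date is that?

June 1, 2001 is a Friday.
The first Monday is therefore June 4 (3 days later).
The third Monday is 4 + 2×7 = June 18.

June 18, 2001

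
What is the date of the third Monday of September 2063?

September 1, 2063 is a Saturday.
The first Monday is therefore September 3 (2 days later).
The third Monday is 3 + 2×7 = September 17.

September 17, 2063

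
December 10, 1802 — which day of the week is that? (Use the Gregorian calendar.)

Friday

January 1, 1802 is a Friday.
Jan 1, 1802 → Feb 1, 1802: 31 days (January has 31).
Feb 1, 1802 → Mar 1, 1802: 28 days (February has 28).
Mar 1, 1802 → Apr 1, 1802: 31 days (March has 31).
Apr 1, 1802 → May 1, 1802: 30 days (April has 30).
May 1, 1802 → Jun 1, 1802: 31 days (May has 31).
Jun 1, 1802 → Jul 1, 1802: 30 days (June has 30).
Jul 1, 1802 → Aug 1, 1802: 31 days (July has 31).
Aug 1, 1802 → Sep 1, 1802: 31 days (August has 31).
Sep 1, 1802 → Oct 1, 1802: 30 days (September has 30).
Oct 1, 1802 → Nov 1, 1802: 31 days (October has 31).
Nov 1, 1802 → Dec 1, 1802: 30 days (November has 30).
Dec 1, 1802 → Dec 10, 1802: 9 days.
Total: 343 days.
343 mod 7 = 0, so Friday + 0 = Friday.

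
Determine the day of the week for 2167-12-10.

Thursday

Doomsday rule: the anchor day for the 2100s is Sunday. For year 67: 67÷12 = 5 r 7, and 7÷4 = 1, so 5+7+1 = 13.
Sunday + 13 ≡ Saturday — that's 2167's doomsday.
In December the doomsday date is Dec 12.
Dec 10 is 2 days before Dec 12; 2 mod 7 = 2, so Saturday − 2 = Thursday.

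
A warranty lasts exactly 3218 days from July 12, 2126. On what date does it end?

+365 (one year) → Jul 12, 2127 (2853 left).
+366 (one year; includes Feb 29, 2128) → Jul 12, 2128 (2487 left).
+365 (one year) → Jul 12, 2129 (2122 left).
+365 (one year) → Jul 12, 2130 (1757 left).
+365 (one year) → Jul 12, 2131 (1392 left).
+366 (one year; includes Feb 29, 2132) → Jul 12, 2132 (1026 left).
+365 (one year) → Jul 12, 2133 (661 left).
+365 (one year) → Jul 12, 2134 (296 left).
Jul has 31 days: +20 → Aug 1, 2134 (276 left).
Aug has 31 days: +31 → Sep 1, 2134 (245 left).
Sep has 30 days: +30 → Oct 1, 2134 (215 left).
Oct has 31 days: +31 → Nov 1, 2134 (184 left).
Nov has 30 days: +30 → Dec 1, 2134 (154 left).
Dec has 31 days: +31 → Jan 1, 2135 (123 left).
Jan has 31 days: +31 → Feb 1, 2135 (92 left).
Feb has 28 days: +28 → Mar 1, 2135 (64 left).
Mar has 31 days: +31 → Apr 1, 2135 (33 left).
Apr has 30 days: +30 → May 1, 2135 (3 left).
+3 → May 4, 2135.

May 4, 2135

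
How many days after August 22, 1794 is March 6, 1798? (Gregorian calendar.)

Aug 22, 1794 → Aug 22, 1795: 365 days.
Aug 22, 1795 → Aug 22, 1796: 366 days (Feb 29, 1796 is in that span).
Aug 22, 1796 → Aug 22, 1797: 365 days.
Aug 22, 1797 → Sep 22, 1797: 31 days (August has 31).
Sep 22, 1797 → Oct 22, 1797: 30 days (September has 30).
Oct 22, 1797 → Nov 22, 1797: 31 days (October has 31).
Nov 22, 1797 → Dec 22, 1797: 30 days (November has 30).
Dec 22, 1797 → Jan 22, 1798: 31 days (December has 31).
Jan 22, 1798 → Feb 22, 1798: 31 days (January has 31).
Feb 22, 1798 → Mar 6, 1798: 12 days.
Total: 1292 days.

1292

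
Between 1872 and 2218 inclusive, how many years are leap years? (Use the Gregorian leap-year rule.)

84

Multiples of 4 in [1872,2218]: 87.
Of those, multiples of 100: 4 (not leap unless ÷400).
Multiples of 400: 1.
Leap years = 87 − 4 + 1 = 84.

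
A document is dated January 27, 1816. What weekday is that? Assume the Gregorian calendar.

Doomsday rule: the anchor day for the 1800s is Friday. For year 16: 16÷12 = 1 r 4, and 4÷4 = 1, so 1+4+1 = 6.
Friday + 6 ≡ Thursday — that's 1816's doomsday.
In January the doomsday date is Jan 4 (1816 is a leap year (divisible by 4)).
Jan 27 is 23 days after Jan 4; 23 mod 7 = 2, so Thursday + 2 = Saturday.

Saturday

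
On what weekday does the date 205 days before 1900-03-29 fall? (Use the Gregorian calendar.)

Tuesday

First find the weekday of Mar 29, 1900. Doomsday rule: the anchor day for the 1900s is Wednesday. For year 00: 0÷12 = 0 r 0, and 0÷4 = 0, so 0+0+0 = 0.
Wednesday + 0 ≡ Wednesday — that's 1900's doomsday.
In March the doomsday date is Mar 14.
Mar 29 is 15 days after Mar 14; 15 mod 7 = 1, so Wednesday + 1 = Thursday.
205 mod 7 = 2, so 205 days before a Thursday is Thursday − 2 = Tuesday.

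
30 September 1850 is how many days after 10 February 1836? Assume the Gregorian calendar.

Feb 10, 1836 → Feb 10, 1837: 366 days (Feb 29, 1836 is in that span).
Feb 10, 1837 → Feb 10, 1838: 365 days.
Feb 10, 1838 → Feb 10, 1839: 365 days.
Feb 10, 1839 → Feb 10, 1840: 365 days.
Feb 10, 1840 → Feb 10, 1841: 366 days (Feb 29, 1840 is in that span).
Feb 10, 1841 → Feb 10, 1842: 365 days.
Feb 10, 1842 → Feb 10, 1843: 365 days.
Feb 10, 1843 → Feb 10, 1844: 365 days.
Feb 10, 1844 → Feb 10, 1845: 366 days (Feb 29, 1844 is in that span).
Feb 10, 1845 → Feb 10, 1846: 365 days.
Feb 10, 1846 → Feb 10, 1847: 365 days.
Feb 10, 1847 → Feb 10, 1848: 365 days.
Feb 10, 1848 → Feb 10, 1849: 366 days (Feb 29, 1848 is in that span).
Feb 10, 1849 → Feb 10, 1850: 365 days.
Feb 10, 1850 → Mar 10, 1850: 28 days (February has 28).
Mar 10, 1850 → Apr 10, 1850: 31 days (March has 31).
Apr 10, 1850 → May 10, 1850: 30 days (April has 30).
May 10, 1850 → Jun 10, 1850: 31 days (May has 31).
Jun 10, 1850 → Jul 10, 1850: 30 days (June has 30).
Jul 10, 1850 → Aug 10, 1850: 31 days (July has 31).
Aug 10, 1850 → Sep 10, 1850: 31 days (August has 31).
Sep 10, 1850 → Sep 30, 1850: 20 days.
Total: 5346 days.

5346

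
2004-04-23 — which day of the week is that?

Friday

January 1, 2004 is a Thursday.
Jan 1, 2004 → Feb 1, 2004: 31 days (January has 31).
Feb 1, 2004 → Mar 1, 2004: 29 days (February has 29).
Mar 1, 2004 → Apr 1, 2004: 31 days (March has 31).
Apr 1, 2004 → Apr 23, 2004: 22 days.
Total: 113 days.
113 mod 7 = 1, so Thursday + 1 = Friday.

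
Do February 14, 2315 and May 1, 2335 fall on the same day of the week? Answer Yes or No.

No

From Feb 14, 2315 to May 1, 2335 is 7381 days.
7381 mod 7 = 3, so they are different weekdays.
(Feb 14, 2315 is a Sunday; May 1, 2335 is a Wednesday.)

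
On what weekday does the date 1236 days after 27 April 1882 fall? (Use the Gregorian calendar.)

Apr 27, 1882 is a Thursday.
1236 mod 7 = 4, so 1236 days after a Thursday is Thursday + 4 = Monday.

Monday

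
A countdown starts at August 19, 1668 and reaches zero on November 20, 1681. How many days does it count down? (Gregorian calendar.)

4841

Aug 19, 1668 → Aug 19, 1669: 365 days.
Aug 19, 1669 → Aug 19, 1670: 365 days.
Aug 19, 1670 → Aug 19, 1671: 365 days.
Aug 19, 1671 → Aug 19, 1672: 366 days (Feb 29, 1672 is in that span).
Aug 19, 1672 → Aug 19, 1673: 365 days.
Aug 19, 1673 → Aug 19, 1674: 365 days.
Aug 19, 1674 → Aug 19, 1675: 365 days.
Aug 19, 1675 → Aug 19, 1676: 366 days (Feb 29, 1676 is in that span).
Aug 19, 1676 → Aug 19, 1677: 365 days.
Aug 19, 1677 → Aug 19, 1678: 365 days.
Aug 19, 1678 → Aug 19, 1679: 365 days.
Aug 19, 1679 → Aug 19, 1680: 366 days (Feb 29, 1680 is in that span).
Aug 19, 1680 → Aug 19, 1681: 365 days.
Aug 19, 1681 → Sep 19, 1681: 31 days (August has 31).
Sep 19, 1681 → Oct 19, 1681: 30 days (September has 30).
Oct 19, 1681 → Nov 19, 1681: 31 days (October has 31).
Nov 19, 1681 → Nov 20, 1681: 1 days.
Total: 4841 days.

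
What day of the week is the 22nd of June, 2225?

Doomsday rule: the anchor day for the 2200s is Friday. For year 25: 25÷12 = 2 r 1, and 1÷4 = 0, so 2+1+0 = 3.
Friday + 3 ≡ Monday — that's 2225's doomsday.
In June the doomsday date is Jun 6.
Jun 22 is 16 days after Jun 6; 16 mod 7 = 2, so Monday + 2 = Wednesday.

Wednesday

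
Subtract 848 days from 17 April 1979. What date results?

−365 (one year) → Apr 17, 1978 (483 left).
−365 (one year) → Apr 17, 1977 (118 left).
−17 → Mar 31, 1977 (end of Mar, 31 days; 101 left).
−31 → Feb 28, 1977 (end of Feb, 28 days; 70 left).
−28 → Jan 31, 1977 (end of Jan, 31 days; 42 left).
−31 → Dec 31, 1976 (end of Dec, 31 days; 11 left).
−11 → Dec 20, 1976.

December 20, 1976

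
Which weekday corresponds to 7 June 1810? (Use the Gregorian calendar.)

January 1, 1810 is a Monday.
Jan 1, 1810 → Feb 1, 1810: 31 days (January has 31).
Feb 1, 1810 → Mar 1, 1810: 28 days (February has 28).
Mar 1, 1810 → Apr 1, 1810: 31 days (March has 31).
Apr 1, 1810 → May 1, 1810: 30 days (April has 30).
May 1, 1810 → Jun 1, 1810: 31 days (May has 31).
Jun 1, 1810 → Jun 7, 1810: 6 days.
Total: 157 days.
157 mod 7 = 3, so Monday + 3 = Thursday.

Thursday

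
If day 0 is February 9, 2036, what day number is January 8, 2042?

Feb 9, 2036 → Feb 9, 2037: 366 days (Feb 29, 2036 is in that span).
Feb 9, 2037 → Feb 9, 2038: 365 days.
Feb 9, 2038 → Feb 9, 2039: 365 days.
Feb 9, 2039 → Feb 9, 2040: 365 days.
Feb 9, 2040 → Feb 9, 2041: 366 days (Feb 29, 2040 is in that span).
Feb 9, 2041 → Mar 9, 2041: 28 days (February has 28).
Mar 9, 2041 → Apr 9, 2041: 31 days (March has 31).
Apr 9, 2041 → May 9, 2041: 30 days (April has 30).
May 9, 2041 → Jun 9, 2041: 31 days (May has 31).
Jun 9, 2041 → Jul 9, 2041: 30 days (June has 30).
Jul 9, 2041 → Aug 9, 2041: 31 days (July has 31).
Aug 9, 2041 → Sep 9, 2041: 31 days (August has 31).
Sep 9, 2041 → Oct 9, 2041: 30 days (September has 30).
Oct 9, 2041 → Nov 9, 2041: 31 days (October has 31).
Nov 9, 2041 → Dec 9, 2041: 30 days (November has 30).
Dec 9, 2041 → Jan 8, 2042: 30 days.
Total: 2160 days.

2160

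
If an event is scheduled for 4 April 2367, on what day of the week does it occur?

Tuesday

Doomsday rule: the anchor day for the 2300s is Wednesday. For year 67: 67÷12 = 5 r 7, and 7÷4 = 1, so 5+7+1 = 13.
Wednesday + 13 ≡ Tuesday — that's 2367's doomsday.
In April the doomsday date is Apr 4.
Apr 4 is the doomsday itself: Tuesday.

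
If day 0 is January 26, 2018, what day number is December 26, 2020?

1065

Jan 26, 2018 → Jan 26, 2019: 365 days.
Jan 26, 2019 → Jan 26, 2020: 365 days.
Jan 26, 2020 → Feb 26, 2020: 31 days (January has 31).
Feb 26, 2020 → Mar 26, 2020: 29 days (February has 29).
Mar 26, 2020 → Apr 26, 2020: 31 days (March has 31).
Apr 26, 2020 → May 26, 2020: 30 days (April has 30).
May 26, 2020 → Jun 26, 2020: 31 days (May has 31).
Jun 26, 2020 → Jul 26, 2020: 30 days (June has 30).
Jul 26, 2020 → Aug 26, 2020: 31 days (July has 31).
Aug 26, 2020 → Sep 26, 2020: 31 days (August has 31).
Sep 26, 2020 → Oct 26, 2020: 30 days (September has 30).
Oct 26, 2020 → Nov 26, 2020: 31 days (October has 31).
Nov 26, 2020 → Dec 26, 2020: 30 days.
Total: 1065 days.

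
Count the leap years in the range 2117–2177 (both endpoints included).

Multiples of 4 in [2117,2177]: 15.
Of those, multiples of 100: 0 (not leap unless ÷400).
Multiples of 400: 0.
Leap years = 15 − 0 + 0 = 15.

15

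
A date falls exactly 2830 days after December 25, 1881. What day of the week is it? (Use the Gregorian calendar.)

Tuesday

First find the weekday of Dec 25, 1881. Doomsday rule: the anchor day for the 1800s is Friday. For year 81: 81÷12 = 6 r 9, and 9÷4 = 2, so 6+9+2 = 17.
Friday + 17 ≡ Monday — that's 1881's doomsday.
In December the doomsday date is Dec 12.
Dec 25 is 13 days after Dec 12; 13 mod 7 = 6, so Monday + 6 = Sunday.
2830 mod 7 = 2, so 2830 days after a Sunday is Sunday + 2 = Tuesday.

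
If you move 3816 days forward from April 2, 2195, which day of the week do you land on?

Friday

Apr 2, 2195 is a Thursday.
3816 mod 7 = 1, so 3816 days after a Thursday is Thursday + 1 = Friday.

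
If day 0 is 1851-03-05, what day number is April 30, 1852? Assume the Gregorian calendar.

422

Mar 5, 1851 → Mar 5, 1852: 366 days (Feb 29, 1852 is in that span).
Mar 5, 1852 → Apr 5, 1852: 31 days (March has 31).
Apr 5, 1852 → Apr 30, 1852: 25 days.
Total: 422 days.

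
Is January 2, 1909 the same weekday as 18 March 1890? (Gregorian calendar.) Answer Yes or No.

From Mar 18, 1890 to Jan 2, 1909 is 6864 days.
6864 mod 7 = 4, so they are different weekdays.
(Mar 18, 1890 is a Tuesday; Jan 2, 1909 is a Saturday.)

No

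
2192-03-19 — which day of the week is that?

Monday

Doomsday rule: the anchor day for the 2100s is Sunday. For year 92: 92÷12 = 7 r 8, and 8÷4 = 2, so 7+8+2 = 17.
Sunday + 17 ≡ Wednesday — that's 2192's doomsday.
In March the doomsday date is Mar 14.
Mar 19 is 5 days after Mar 14; 5 mod 7 = 5, so Wednesday + 5 = Monday.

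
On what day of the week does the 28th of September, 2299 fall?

Doomsday rule: the anchor day for the 2200s is Friday. For year 99: 99÷12 = 8 r 3, and 3÷4 = 0, so 8+3+0 = 11.
Friday + 11 ≡ Tuesday — that's 2299's doomsday.
In September the doomsday date is Sep 5.
Sep 28 is 23 days after Sep 5; 23 mod 7 = 2, so Tuesday + 2 = Thursday.

Thursday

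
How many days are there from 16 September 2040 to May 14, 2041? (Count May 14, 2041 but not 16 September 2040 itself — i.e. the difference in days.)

Sep 16, 2040 → Oct 16, 2040: 30 days (September has 30).
Oct 16, 2040 → Nov 16, 2040: 31 days (October has 31).
Nov 16, 2040 → Dec 16, 2040: 30 days (November has 30).
Dec 16, 2040 → Jan 16, 2041: 31 days (December has 31).
Jan 16, 2041 → Feb 16, 2041: 31 days (January has 31).
Feb 16, 2041 → Mar 16, 2041: 28 days (February has 28).
Mar 16, 2041 → Apr 16, 2041: 31 days (March has 31).
Apr 16, 2041 → May 14, 2041: 28 days.
Total: 240 days.

240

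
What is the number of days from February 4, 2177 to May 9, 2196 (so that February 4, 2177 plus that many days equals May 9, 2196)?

Feb 4, 2177 → Feb 4, 2178: 365 days.
Feb 4, 2178 → Feb 4, 2179: 365 days.
Feb 4, 2179 → Feb 4, 2180: 365 days.
Feb 4, 2180 → Feb 4, 2181: 366 days (Feb 29, 2180 is in that span).
Feb 4, 2181 → Feb 4, 2182: 365 days.
Feb 4, 2182 → Feb 4, 2183: 365 days.
Feb 4, 2183 → Feb 4, 2184: 365 days.
Feb 4, 2184 → Feb 4, 2185: 366 days (Feb 29, 2184 is in that span).
Feb 4, 2185 → Feb 4, 2186: 365 days.
Feb 4, 2186 → Feb 4, 2187: 365 days.
Feb 4, 2187 → Feb 4, 2188: 365 days.
Feb 4, 2188 → Feb 4, 2189: 366 days (Feb 29, 2188 is in that span).
Feb 4, 2189 → Feb 4, 2190: 365 days.
Feb 4, 2190 → Feb 4, 2191: 365 days.
Feb 4, 2191 → Feb 4, 2192: 365 days.
Feb 4, 2192 → Feb 4, 2193: 366 days (Feb 29, 2192 is in that span).
Feb 4, 2193 → Feb 4, 2194: 365 days.
Feb 4, 2194 → Feb 4, 2195: 365 days.
Feb 4, 2195 → Feb 4, 2196: 365 days.
Feb 4, 2196 → Mar 4, 2196: 29 days (February has 29).
Mar 4, 2196 → Apr 4, 2196: 31 days (March has 31).
Apr 4, 2196 → May 4, 2196: 30 days (April has 30).
May 4, 2196 → May 9, 2196: 5 days.
Total: 7034 days.

7034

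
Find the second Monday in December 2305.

December 1, 2305 is a Friday.
The first Monday is therefore December 4 (3 days later).
The second Monday is 4 + 1×7 = December 11.

December 11, 2305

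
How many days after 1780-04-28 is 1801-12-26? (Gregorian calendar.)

7911

Apr 28, 1780 → Apr 28, 1781: 365 days.
Apr 28, 1781 → Apr 28, 1782: 365 days.
Apr 28, 1782 → Apr 28, 1783: 365 days.
Apr 28, 1783 → Apr 28, 1784: 366 days (Feb 29, 1784 is in that span).
Apr 28, 1784 → Apr 28, 1785: 365 days.
Apr 28, 1785 → Apr 28, 1786: 365 days.
Apr 28, 1786 → Apr 28, 1787: 365 days.
Apr 28, 1787 → Apr 28, 1788: 366 days (Feb 29, 1788 is in that span).
Apr 28, 1788 → Apr 28, 1789: 365 days.
Apr 28, 1789 → Apr 28, 1790: 365 days.
Apr 28, 1790 → Apr 28, 1791: 365 days.
Apr 28, 1791 → Apr 28, 1792: 366 days (Feb 29, 1792 is in that span).
Apr 28, 1792 → Apr 28, 1793: 365 days.
Apr 28, 1793 → Apr 28, 1794: 365 days.
Apr 28, 1794 → Apr 28, 1795: 365 days.
Apr 28, 1795 → Apr 28, 1796: 366 days (Feb 29, 1796 is in that span).
Apr 28, 1796 → Apr 28, 1797: 365 days.
Apr 28, 1797 → Apr 28, 1798: 365 days.
Apr 28, 1798 → Apr 28, 1799: 365 days.
Apr 28, 1799 → Apr 28, 1800: 365 days.
Apr 28, 1800 → Apr 28, 1801: 365 days.
Apr 28, 1801 → May 28, 1801: 30 days (April has 30).
May 28, 1801 → Jun 28, 1801: 31 days (May has 31).
Jun 28, 1801 → Jul 28, 1801: 30 days (June has 30).
Jul 28, 1801 → Aug 28, 1801: 31 days (July has 31).
Aug 28, 1801 → Sep 28, 1801: 31 days (August has 31).
Sep 28, 1801 → Oct 28, 1801: 30 days (September has 30).
Oct 28, 1801 → Nov 28, 1801: 31 days (October has 31).
Nov 28, 1801 → Dec 26, 1801: 28 days.
Total: 7911 days.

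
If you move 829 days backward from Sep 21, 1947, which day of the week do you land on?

Thursday

First find the weekday of Sep 21, 1947. Doomsday rule: the anchor day for the 1900s is Wednesday. For year 47: 47÷12 = 3 r 11, and 11÷4 = 2, so 3+11+2 = 16.
Wednesday + 16 ≡ Friday — that's 1947's doomsday.
In September the doomsday date is Sep 5.
Sep 21 is 16 days after Sep 5; 16 mod 7 = 2, so Friday + 2 = Sunday.
829 mod 7 = 3, so 829 days before a Sunday is Sunday − 3 = Thursday.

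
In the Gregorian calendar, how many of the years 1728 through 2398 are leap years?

Multiples of 4 in [1728,2398]: 168.
Of those, multiples of 100: 6 (not leap unless ÷400).
Multiples of 400: 1.
Leap years = 168 − 6 + 1 = 163.

163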